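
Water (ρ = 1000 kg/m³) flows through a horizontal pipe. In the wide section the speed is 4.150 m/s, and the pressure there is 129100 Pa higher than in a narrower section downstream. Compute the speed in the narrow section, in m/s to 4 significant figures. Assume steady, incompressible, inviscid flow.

16.60 m/s

Along the level pipe P + ½ρv² is conserved, hence v₂² = v₁² + 2(P₁ − P₂)/ρ.
v₂ = √(4.150² + 2·129100/1000) = √(17.22 + 258.2) = 16.60 m/s.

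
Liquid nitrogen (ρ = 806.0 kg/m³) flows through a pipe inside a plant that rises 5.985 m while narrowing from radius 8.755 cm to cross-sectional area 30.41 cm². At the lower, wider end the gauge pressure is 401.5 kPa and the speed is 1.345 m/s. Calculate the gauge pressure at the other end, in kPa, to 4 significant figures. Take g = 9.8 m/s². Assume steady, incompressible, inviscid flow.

P₂ = 309.2 kPa

By continuity, v₂ = v₁·A₁/A₂ = 1.345·(240.8/30.41) = 10.65 m/s.
Energy conservation along the streamline gives P₂ = P₁ − ½ρ(v₂² − v₁²) − ρg(h₂ − h₁).
P₂ = 401500 + ½·806.0·(1.345² − 10.65²) − 806.0·9.8·(+5.985) = 401500 + (-44980) − (47270) = 309200 Pa.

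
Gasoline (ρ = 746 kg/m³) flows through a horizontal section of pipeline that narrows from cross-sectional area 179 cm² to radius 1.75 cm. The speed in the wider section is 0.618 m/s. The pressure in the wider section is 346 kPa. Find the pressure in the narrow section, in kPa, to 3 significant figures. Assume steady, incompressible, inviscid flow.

The volume flow rate is constant, so v₂ = (A₁/A₂)v₁ = (179/9.62)·0.618 = 11.5 m/s.
With no height change, Bernoulli's equation is P₁ + ½ρv₁² = P₂ + ½ρv₂².
P₂ = P₁ − ½ρ(v₂² − v₁²) = 346000 − ½·746·(11.5² − 0.618²) = 346000 − 49200 = 297000 Pa.

297 kPa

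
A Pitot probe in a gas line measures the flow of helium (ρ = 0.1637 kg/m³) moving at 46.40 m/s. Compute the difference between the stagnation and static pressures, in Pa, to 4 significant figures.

The dynamic pressure equals the rise in static pressure at the stagnation point: ΔP = ½ρv².
ΔP = ½·0.1637·46.40² = 176.2 Pa.

176.2 Pa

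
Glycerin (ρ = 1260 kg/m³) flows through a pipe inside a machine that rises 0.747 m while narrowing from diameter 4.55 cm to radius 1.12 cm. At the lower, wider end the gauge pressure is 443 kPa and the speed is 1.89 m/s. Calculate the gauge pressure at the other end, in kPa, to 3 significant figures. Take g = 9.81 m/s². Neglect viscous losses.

Continuity gives A₁v₁ = A₂v₂, so v₂ = (16.3 cm²)/(3.94 cm²) × 1.89 m/s = 7.80 m/s.
Energy conservation along the streamline gives P₂ = P₁ − ½ρ(v₂² − v₁²) − ρg(h₂ − h₁).
P₂ = 443000 + ½·1260·(1.89² − 7.80²) − 1260·9.81·(+0.747) = 443000 + (-36100) − (9230) = 398000 Pa.

P₂ ≈ 398 kPa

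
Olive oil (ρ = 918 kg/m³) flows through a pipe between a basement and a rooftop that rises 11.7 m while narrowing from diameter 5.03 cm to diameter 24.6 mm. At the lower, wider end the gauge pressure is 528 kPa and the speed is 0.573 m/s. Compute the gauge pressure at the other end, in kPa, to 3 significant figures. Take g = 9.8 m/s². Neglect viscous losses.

420 kPa

By continuity, v₂ = v₁·A₁/A₂ = 0.573·(19.9/4.75) = 2.40 m/s.
Energy conservation along the streamline gives P₂ = P₁ − ½ρ(v₂² − v₁²) − ρg(h₂ − h₁).
P₂ = 528000 + ½·918·(0.573² − 2.40²) − 918·9.8·(+11.7) = 528000 + (-2480) − (105000) = 420000 Pa.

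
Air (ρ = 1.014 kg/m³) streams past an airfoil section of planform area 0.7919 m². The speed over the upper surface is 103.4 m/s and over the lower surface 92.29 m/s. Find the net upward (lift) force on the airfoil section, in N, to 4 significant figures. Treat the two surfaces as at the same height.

F = 872.9 N

From P + ½ρv² = const at equal height, P_low − P_up = ½ρ(v_up² − v_low²).
ΔP = ½·1.014·(103.4² − 92.29²) = 1102 Pa.
Lift = ΔP · A = 1102 × 0.7919 = 872.9 N.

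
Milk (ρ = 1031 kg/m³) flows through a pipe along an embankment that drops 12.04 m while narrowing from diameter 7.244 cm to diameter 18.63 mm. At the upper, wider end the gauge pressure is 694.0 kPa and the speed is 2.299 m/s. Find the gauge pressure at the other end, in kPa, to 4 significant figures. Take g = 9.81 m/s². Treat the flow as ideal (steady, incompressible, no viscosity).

Continuity gives A₁v₁ = A₂v₂, so v₂ = (41.21 cm²)/(2.726 cm²) × 2.299 m/s = 34.76 m/s.
Bernoulli: P₁ + ½ρv₁² + ρg h₁ = P₂ + ½ρv₂² + ρg h₂, so P₂ = P₁ + ½ρ(v₁² − v₂²) − ρg(h₂ − h₁).
P₂ = 694000 + ½·1031·(2.299² − 34.76²) − 1031·9.81·(−12.04) = 694000 + (-620100) − (-121800) = 195700 Pa.

P₂ ≈ 195.7 kPa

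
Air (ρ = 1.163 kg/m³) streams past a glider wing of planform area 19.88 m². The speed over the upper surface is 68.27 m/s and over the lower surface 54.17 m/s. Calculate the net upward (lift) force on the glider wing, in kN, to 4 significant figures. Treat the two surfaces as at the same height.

The faster flow above has the lower pressure; Bernoulli (same height) gives ΔP = ½ρ(v_up² − v_low²).
ΔP = ½·1.163·(68.27² − 54.17²) = 1004 Pa.
Lift = ΔP · A = 1004 × 19.88 = 19960 N.

19.96 kN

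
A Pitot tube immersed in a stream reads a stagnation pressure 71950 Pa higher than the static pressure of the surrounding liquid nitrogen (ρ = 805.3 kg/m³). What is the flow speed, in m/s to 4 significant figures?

13.37 m/s

The dynamic pressure equals the rise in static pressure at the stagnation point: ΔP = ½ρv².
v = √(2ΔP/ρ) = √(2·71950/805.3) = 13.37 m/s.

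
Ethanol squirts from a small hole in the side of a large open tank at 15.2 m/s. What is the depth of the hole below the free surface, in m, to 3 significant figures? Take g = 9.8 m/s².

h ≈ 11.8 m

Inverting v = √(2gh) gives h = v² / 2g.
h = 15.2²/(2·9.8) = 231/19.60 = 11.8 m.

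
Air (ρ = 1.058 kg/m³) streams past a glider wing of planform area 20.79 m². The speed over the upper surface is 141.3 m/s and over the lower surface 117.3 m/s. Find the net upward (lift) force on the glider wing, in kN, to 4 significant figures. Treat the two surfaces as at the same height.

With equal heights on the two surfaces, Bernoulli gives P_lower − P_upper = ½ρ(v_upper² − v_lower²).
ΔP = ½·1.058·(141.3² − 117.3²) = 3283 Pa.
Lift = ΔP · A = 3283 × 20.79 = 68260 N.

F ≈ 68.26 kN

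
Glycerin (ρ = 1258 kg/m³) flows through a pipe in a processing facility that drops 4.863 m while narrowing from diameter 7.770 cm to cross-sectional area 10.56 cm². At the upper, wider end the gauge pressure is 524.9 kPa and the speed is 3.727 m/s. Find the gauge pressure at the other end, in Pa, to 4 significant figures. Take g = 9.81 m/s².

Continuity gives A₁v₁ = A₂v₂, so v₂ = (47.42 cm²)/(10.56 cm²) × 3.727 m/s = 16.74 m/s.
Bernoulli: P₁ + ½ρv₁² + ρg h₁ = P₂ + ½ρv₂² + ρg h₂, so P₂ = P₁ + ½ρ(v₁² − v₂²) − ρg(h₂ − h₁).
P₂ = 524900 + ½·1258·(3.727² − 16.74²) − 1258·9.81·(−4.863) = 524900 + (-167400) − (-60010) = 417500 Pa.

P₂ ≈ 417500 Pa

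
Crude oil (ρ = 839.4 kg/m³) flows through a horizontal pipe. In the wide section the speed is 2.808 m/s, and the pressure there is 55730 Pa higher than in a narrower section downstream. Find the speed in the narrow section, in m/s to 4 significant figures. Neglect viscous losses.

11.86 m/s

Horizontal Bernoulli: P₁ + ½ρv₁² = P₂ + ½ρv₂², so v₂² = v₁² + 2(P₁ − P₂)/ρ.
v₂ = √(2.808² + 2·55730/839.4) = √(7.885 + 132.8) = 11.86 m/s.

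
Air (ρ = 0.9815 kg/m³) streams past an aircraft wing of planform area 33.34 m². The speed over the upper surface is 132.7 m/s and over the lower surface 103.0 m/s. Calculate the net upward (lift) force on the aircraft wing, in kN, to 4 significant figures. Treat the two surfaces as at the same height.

From P + ½ρv² = const at equal height, P_low − P_up = ½ρ(v_up² − v_low²).
ΔP = ½·0.9815·(132.7² − 103.0²) = 3435 Pa.
Lift = ΔP · A = 3435 × 33.34 = 114500 N.

114.5 kN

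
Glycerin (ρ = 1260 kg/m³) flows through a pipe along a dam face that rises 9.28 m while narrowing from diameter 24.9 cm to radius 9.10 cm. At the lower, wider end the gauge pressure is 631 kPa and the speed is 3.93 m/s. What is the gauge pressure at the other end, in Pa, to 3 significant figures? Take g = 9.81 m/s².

Mass conservation (A₁v₁ = A₂v₂) gives v₂ = 3.93 × 487/260 = 7.36 m/s.
Energy conservation along the streamline gives P₂ = P₁ − ½ρ(v₂² − v₁²) − ρg(h₂ − h₁).
P₂ = 631000 + ½·1260·(3.93² − 7.36²) − 1260·9.81·(+9.28) = 631000 + (-24400) − (115000) = 492000 Pa.

492000 Pa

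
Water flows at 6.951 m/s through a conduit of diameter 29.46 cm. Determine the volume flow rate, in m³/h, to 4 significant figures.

Q = A·v = 0.06816 m² × 6.951 m/s = 0.4738 m³/s.
Converting: 0.4738 m³/s × 3600 = 1706 m³/h.

Q = 1706 m³/h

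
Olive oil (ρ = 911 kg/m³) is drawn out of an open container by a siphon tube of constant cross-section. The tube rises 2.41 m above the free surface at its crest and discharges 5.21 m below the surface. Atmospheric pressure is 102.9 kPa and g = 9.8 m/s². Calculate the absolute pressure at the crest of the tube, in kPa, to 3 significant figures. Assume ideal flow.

P_top ≈ 34.9 kPa

The outlet speed comes from Torricelli: v = √(2g·5.21) = 10.1 m/s.
With constant cross-section the crest speed equals v; applying Bernoulli from the surface up to the crest, P_top = P_atm − ½ρv² − ρg·h_top.
P_top = 102900 − ½·911·10.1² − 911·9.8·2.41 = 34900 Pa.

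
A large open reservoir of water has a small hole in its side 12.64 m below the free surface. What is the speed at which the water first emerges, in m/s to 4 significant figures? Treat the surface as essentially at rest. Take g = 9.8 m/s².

The surface is effectively still and both ends are open, so ½v² = gh and v = √(2·9.8·12.64) = 15.74 m/s.

v = 15.74 m/s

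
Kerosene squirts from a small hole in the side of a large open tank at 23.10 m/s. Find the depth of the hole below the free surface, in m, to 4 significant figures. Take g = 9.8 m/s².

Torricelli: v = √(2gh), so h = v²/(2g).
h = 23.10²/(2·9.8) = 533.6/19.60 = 27.22 m.

h = 27.22 m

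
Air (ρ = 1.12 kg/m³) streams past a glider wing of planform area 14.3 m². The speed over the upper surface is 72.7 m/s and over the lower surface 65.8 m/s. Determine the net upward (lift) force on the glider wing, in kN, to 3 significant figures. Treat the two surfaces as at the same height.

With equal heights on the two surfaces, Bernoulli gives P_lower − P_upper = ½ρ(v_upper² − v_lower²).
ΔP = ½·1.12·(72.7² − 65.8²) = 535 Pa.
Lift = ΔP · A = 535 × 14.3 = 7650 N.

7.65 kN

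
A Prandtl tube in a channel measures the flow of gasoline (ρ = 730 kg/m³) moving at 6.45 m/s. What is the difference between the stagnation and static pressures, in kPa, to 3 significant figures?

ΔP = 15.2 kPa

At the stagnation point the flow is brought to rest, so Bernoulli gives P_stag − P_static = ½ρv².
ΔP = ½·730·6.45² = 15200 Pa.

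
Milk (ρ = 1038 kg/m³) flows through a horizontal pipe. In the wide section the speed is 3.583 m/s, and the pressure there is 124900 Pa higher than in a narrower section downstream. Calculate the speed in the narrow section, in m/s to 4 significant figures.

With h₁ = h₂, rearranging Bernoulli gives v₂ = √(v₁² + 2ΔP/ρ).
v₂ = √(3.583² + 2·124900/1038) = √(12.84 + 240.7) = 15.92 m/s.

15.92 m/s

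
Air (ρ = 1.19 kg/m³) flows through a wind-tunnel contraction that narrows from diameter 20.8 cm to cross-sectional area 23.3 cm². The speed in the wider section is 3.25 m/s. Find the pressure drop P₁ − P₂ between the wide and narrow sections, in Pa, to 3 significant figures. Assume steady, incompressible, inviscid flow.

The volume flow rate is constant, so v₂ = (A₁/A₂)v₁ = (340/23.3)·3.25 = 47.4 m/s.
With no height change, Bernoulli's equation is P₁ + ½ρv₁² = P₂ + ½ρv₂².
P₁ − P₂ = ½·1.19·(47.4² − 3.25²) = ½·1.19·2240 = 1330 Pa.

ΔP ≈ 1330 Pa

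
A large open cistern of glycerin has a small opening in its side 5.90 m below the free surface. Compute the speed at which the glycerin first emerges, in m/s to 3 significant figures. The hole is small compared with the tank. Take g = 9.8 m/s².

The surface is effectively still and both ends are open, so ½v² = gh and v = √(2·9.8·5.90) = 10.8 m/s.

v = 10.8 m/s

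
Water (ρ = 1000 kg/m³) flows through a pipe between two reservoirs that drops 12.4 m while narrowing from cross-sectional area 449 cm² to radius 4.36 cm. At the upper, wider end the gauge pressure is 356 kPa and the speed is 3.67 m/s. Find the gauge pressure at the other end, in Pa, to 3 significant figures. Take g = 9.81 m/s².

104000 Pa

Mass conservation (A₁v₁ = A₂v₂) gives v₂ = 3.67 × 449/59.7 = 27.6 m/s.
Applying Bernoulli between the two ends and solving for P₂: P₂ = P₁ + ½ρ(v₁² − v₂²) − ρgΔh.
P₂ = 356000 + ½·1000·(3.67² − 27.6²) − 1000·9.81·(−12.4) = 356000 + (-374000) − (-122000) = 104000 Pa.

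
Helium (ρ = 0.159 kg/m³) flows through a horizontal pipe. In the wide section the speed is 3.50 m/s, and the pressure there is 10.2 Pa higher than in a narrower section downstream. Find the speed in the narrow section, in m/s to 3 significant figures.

v₂ ≈ 11.9 m/s

With h₁ = h₂, rearranging Bernoulli gives v₂ = √(v₁² + 2ΔP/ρ).
v₂ = √(3.50² + 2·10.2/0.159) = √(12.2 + 128) = 11.9 m/s.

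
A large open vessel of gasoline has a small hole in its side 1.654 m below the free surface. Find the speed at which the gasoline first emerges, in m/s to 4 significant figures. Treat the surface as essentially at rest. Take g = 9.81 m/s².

The surface is effectively still and both ends are open, so ½v² = gh and v = √(2·9.81·1.654) = 5.697 m/s.

v ≈ 5.697 m/s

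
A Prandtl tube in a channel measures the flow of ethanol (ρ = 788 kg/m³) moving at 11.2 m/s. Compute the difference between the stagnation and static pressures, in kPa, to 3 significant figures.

Bernoulli between the free stream and the stagnation point: ½ρv² = P_stag − P_static.
ΔP = ½·788·11.2² = 49400 Pa.

49.4 kPa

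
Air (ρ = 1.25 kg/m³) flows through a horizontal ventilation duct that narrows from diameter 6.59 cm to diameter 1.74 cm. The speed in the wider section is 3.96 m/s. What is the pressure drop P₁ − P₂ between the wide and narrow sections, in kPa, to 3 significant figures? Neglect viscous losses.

By continuity, v₂ = v₁·A₁/A₂ = 3.96·(34.1/2.38) = 56.8 m/s.
With no height change, Bernoulli's equation is P₁ + ½ρv₁² = P₂ + ½ρv₂².
P₁ − P₂ = ½·1.25·(56.8² − 3.96²) = ½·1.25·3210 = 2010 Pa.

ΔP ≈ 2.01 kPa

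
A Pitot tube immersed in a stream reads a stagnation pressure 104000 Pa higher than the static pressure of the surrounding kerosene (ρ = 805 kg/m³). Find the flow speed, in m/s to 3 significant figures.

16.1 m/s

The dynamic pressure equals the rise in static pressure at the stagnation point: ΔP = ½ρv².
v = √(2ΔP/ρ) = √(2·104000/805) = 16.1 m/s.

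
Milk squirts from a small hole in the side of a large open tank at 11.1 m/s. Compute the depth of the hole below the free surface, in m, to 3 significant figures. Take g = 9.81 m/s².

h ≈ 6.28 m

For a small hole in a large open tank, ½v² = gh, giving h = v²/(2g).
h = 11.1²/(2·9.81) = 123/19.62 = 6.28 m.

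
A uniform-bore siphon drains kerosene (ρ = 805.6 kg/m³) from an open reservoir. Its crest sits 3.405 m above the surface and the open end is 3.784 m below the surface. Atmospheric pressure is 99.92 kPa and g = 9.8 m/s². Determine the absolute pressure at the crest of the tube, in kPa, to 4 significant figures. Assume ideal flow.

The outlet speed comes from Torricelli: v = √(2g·3.784) = 8.612 m/s.
Continuity keeps v the same throughout the tube; from surface to crest, P_atm + 0 = P_top + ½ρv² + ρg·h_top.
P_top = 99920 − ½·805.6·8.612² − 805.6·9.8·3.405 = 43160 Pa.

43.16 kPa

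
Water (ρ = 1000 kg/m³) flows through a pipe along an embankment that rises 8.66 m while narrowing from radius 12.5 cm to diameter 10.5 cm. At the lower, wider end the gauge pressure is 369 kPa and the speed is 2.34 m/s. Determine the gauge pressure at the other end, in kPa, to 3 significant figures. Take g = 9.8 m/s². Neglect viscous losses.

P₂ ≈ 199 kPa

By continuity, v₂ = v₁·A₁/A₂ = 2.34·(491/86.6) = 13.3 m/s.
Energy conservation along the streamline gives P₂ = P₁ − ½ρ(v₂² − v₁²) − ρg(h₂ − h₁).
P₂ = 369000 + ½·1000·(2.34² − 13.3²) − 1000·9.8·(+8.66) = 369000 + (-85200) − (84900) = 199000 Pa.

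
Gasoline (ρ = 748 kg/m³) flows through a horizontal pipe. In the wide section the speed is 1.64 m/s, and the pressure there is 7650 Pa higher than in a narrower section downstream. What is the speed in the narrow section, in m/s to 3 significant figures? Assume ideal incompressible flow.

Horizontal Bernoulli: P₁ + ½ρv₁² = P₂ + ½ρv₂², so v₂² = v₁² + 2(P₁ − P₂)/ρ.
v₂ = √(1.64² + 2·7650/748) = √(2.69 + 20.5) = 4.81 m/s.

v₂ ≈ 4.81 m/s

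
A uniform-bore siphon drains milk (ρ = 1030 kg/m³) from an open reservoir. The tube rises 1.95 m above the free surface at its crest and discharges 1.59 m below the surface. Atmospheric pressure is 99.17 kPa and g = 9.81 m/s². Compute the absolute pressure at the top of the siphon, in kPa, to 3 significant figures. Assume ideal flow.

P_top ≈ 63.4 kPa

Bernoulli surface→outlet gives ½v² = g·h_out, so v = √(2·9.81·1.59) = 5.59 m/s.
Continuity keeps v the same throughout the tube; from surface to crest, P_atm + 0 = P_top + ½ρv² + ρg·h_top.
P_top = 99170 − ½·1030·5.59² − 1030·9.81·1.95 = 63400 Pa.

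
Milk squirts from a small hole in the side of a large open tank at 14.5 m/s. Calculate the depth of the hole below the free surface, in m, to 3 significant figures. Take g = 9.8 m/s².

Torricelli: v = √(2gh), so h = v²/(2g).
h = 14.5²/(2·9.8) = 210/19.60 = 10.7 m.

10.7 m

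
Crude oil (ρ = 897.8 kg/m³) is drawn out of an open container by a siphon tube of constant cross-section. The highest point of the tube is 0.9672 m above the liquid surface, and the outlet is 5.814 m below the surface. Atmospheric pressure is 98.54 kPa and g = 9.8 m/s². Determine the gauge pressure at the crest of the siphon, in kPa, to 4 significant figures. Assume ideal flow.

The outlet speed comes from Torricelli: v = √(2g·5.814) = 10.67 m/s.
Continuity keeps v the same throughout the tube; from surface to crest, P_atm + 0 = P_top + ½ρv² + ρg·h_top.
P_top = 98540 − ½·897.8·10.67² − 897.8·9.8·0.9672 = 38880 Pa. So P_gauge = P_top − P_atm = -59660 Pa.

-59.66 kPa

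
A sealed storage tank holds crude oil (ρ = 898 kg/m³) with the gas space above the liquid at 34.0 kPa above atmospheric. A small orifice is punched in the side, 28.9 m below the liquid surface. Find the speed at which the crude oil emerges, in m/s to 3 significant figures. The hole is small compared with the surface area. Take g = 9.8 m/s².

v ≈ 25.3 m/s

Take point 1 at the surface (v₁ ≈ 0) and point 2 at the hole (at atmospheric pressure). Bernoulli: P₁ + ρg h = P_atm + ½ρv₂².
With P₁ − P_atm = 34000 Pa, v₂ = √(2gh + 2ΔP/ρ) = √(2·9.8·28.9 + 2·34000/898) = 25.3 m/s.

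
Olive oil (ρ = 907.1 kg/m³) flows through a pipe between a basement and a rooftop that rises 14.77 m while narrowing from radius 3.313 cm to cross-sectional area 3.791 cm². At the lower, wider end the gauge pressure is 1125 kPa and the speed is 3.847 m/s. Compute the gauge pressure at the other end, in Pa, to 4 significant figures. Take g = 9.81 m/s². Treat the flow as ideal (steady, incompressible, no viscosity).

P₂ ≈ 445000 Pa

By continuity, v₂ = v₁·A₁/A₂ = 3.847·(34.48/3.791) = 34.99 m/s.
Applying Bernoulli between the two ends and solving for P₂: P₂ = P₁ + ½ρ(v₁² − v₂²) − ρgΔh.
P₂ = 1125000 + ½·907.1·(3.847² − 34.99²) − 907.1·9.81·(+14.77) = 1125000 + (-548600) − (131400) = 445000 Pa.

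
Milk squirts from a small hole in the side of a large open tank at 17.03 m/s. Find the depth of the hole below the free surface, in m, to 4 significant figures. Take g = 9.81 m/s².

Torricelli: v = √(2gh), so h = v²/(2g).
h = 17.03²/(2·9.81) = 290.0/19.62 = 14.78 m.

h ≈ 14.78 m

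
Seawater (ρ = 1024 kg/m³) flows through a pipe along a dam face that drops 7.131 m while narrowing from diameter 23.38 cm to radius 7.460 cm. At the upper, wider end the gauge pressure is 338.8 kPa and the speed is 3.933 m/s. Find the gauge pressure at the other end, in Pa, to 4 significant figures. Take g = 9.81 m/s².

P₂ ≈ 370600 Pa

Continuity gives A₁v₁ = A₂v₂, so v₂ = (429.3 cm²)/(174.8 cm²) × 3.933 m/s = 9.658 m/s.
Bernoulli: P₁ + ½ρv₁² + ρg h₁ = P₂ + ½ρv₂² + ρg h₂, so P₂ = P₁ + ½ρ(v₁² − v₂²) − ρg(h₂ − h₁).
P₂ = 338800 + ½·1024·(3.933² − 9.658²) − 1024·9.81·(−7.131) = 338800 + (-39840) − (-71630) = 370600 Pa.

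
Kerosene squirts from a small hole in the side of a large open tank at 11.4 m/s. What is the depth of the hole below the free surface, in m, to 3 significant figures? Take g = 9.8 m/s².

h = 6.63 m

For a small hole in a large open tank, ½v² = gh, giving h = v²/(2g).
h = 11.4²/(2·9.8) = 130/19.60 = 6.63 m.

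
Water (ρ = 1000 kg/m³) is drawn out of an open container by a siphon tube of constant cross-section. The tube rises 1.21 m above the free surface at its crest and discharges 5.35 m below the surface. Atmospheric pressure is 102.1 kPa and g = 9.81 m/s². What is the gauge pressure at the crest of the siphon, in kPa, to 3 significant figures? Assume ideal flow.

-64.4 kPa

Bernoulli surface→outlet gives ½v² = g·h_out, so v = √(2·9.81·5.35) = 10.2 m/s.
With constant cross-section the crest speed equals v; applying Bernoulli from the surface up to the crest, P_top = P_atm − ½ρv² − ρg·h_top.
P_top = 102100 − ½·1000·10.2² − 1000·9.81·1.21 = 37700 Pa. So P_gauge = P_top − P_atm = -64400 Pa.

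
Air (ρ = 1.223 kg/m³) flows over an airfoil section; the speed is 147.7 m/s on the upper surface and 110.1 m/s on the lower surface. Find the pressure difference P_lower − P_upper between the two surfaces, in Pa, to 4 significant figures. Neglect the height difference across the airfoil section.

With negligible Δh, P + ½ρv² is constant, so P_low − P_up = ½ρ(v_up² − v_low²).
ΔP = ½·1.223·(147.7² − 110.1²) = 5927 Pa.

5927 Pa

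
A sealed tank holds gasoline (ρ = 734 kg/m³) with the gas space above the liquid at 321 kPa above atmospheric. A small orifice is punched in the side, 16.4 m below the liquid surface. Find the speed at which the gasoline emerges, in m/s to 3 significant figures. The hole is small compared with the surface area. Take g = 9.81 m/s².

Take point 1 at the surface (v₁ ≈ 0) and point 2 at the hole (at atmospheric pressure). Bernoulli: P₁ + ρg h = P_atm + ½ρv₂².
With P₁ − P_atm = 321000 Pa, v₂ = √(2gh + 2ΔP/ρ) = √(2·9.81·16.4 + 2·321000/734) = 34.6 m/s.

v ≈ 34.6 m/s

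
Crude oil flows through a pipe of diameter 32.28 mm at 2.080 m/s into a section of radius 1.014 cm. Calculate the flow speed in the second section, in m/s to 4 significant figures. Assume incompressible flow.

Mass conservation (A₁v₁ = A₂v₂) gives v₂ = 2.080 × 8.184/3.230 = 5.270 m/s.

5.270 m/s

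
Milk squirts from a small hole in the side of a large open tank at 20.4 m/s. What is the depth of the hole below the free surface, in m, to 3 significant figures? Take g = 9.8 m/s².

h ≈ 21.2 m

For a small hole in a large open tank, ½v² = gh, giving h = v²/(2g).
h = 20.4²/(2·9.8) = 416/19.60 = 21.2 m.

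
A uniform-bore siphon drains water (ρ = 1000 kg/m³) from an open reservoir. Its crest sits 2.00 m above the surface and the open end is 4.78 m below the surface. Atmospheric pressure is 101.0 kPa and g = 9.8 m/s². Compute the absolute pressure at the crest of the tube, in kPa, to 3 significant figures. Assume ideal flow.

P_top ≈ 34.6 kPa

Bernoulli surface→outlet gives ½v² = g·h_out, so v = √(2·9.8·4.78) = 9.68 m/s.
The bore is uniform, so the speed at the crest is the same v. Bernoulli surface→crest: P_atm = P_top + ½ρv² + ρg·h_top.
P_top = 101000 − ½·1000·9.68² − 1000·9.8·2.00 = 34600 Pa.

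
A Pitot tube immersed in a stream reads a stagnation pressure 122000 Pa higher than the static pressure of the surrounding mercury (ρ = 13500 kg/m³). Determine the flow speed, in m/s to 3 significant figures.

v ≈ 4.25 m/s

At the stagnation point the flow is brought to rest, so Bernoulli gives P_stag − P_static = ½ρv².
v = √(2ΔP/ρ) = √(2·122000/13500) = 4.25 m/s.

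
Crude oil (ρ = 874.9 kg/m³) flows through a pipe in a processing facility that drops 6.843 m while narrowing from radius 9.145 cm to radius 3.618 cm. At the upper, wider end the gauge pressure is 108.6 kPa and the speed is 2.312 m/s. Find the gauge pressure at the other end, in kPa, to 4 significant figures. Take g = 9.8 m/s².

P₂ ≈ 74.16 kPa

Continuity gives A₁v₁ = A₂v₂, so v₂ = (262.7 cm²)/(41.12 cm²) × 2.312 m/s = 14.77 m/s.
Energy conservation along the streamline gives P₂ = P₁ − ½ρ(v₂² − v₁²) − ρg(h₂ − h₁).
P₂ = 108600 + ½·874.9·(2.312² − 14.77²) − 874.9·9.8·(−6.843) = 108600 + (-93110) − (-58670) = 74160 Pa.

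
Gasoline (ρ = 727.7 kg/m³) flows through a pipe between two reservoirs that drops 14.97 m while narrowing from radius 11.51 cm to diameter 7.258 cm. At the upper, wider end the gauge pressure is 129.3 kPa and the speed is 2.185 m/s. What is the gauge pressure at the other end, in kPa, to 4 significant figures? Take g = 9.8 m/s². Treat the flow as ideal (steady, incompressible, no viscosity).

The volume flow rate is constant, so v₂ = (A₁/A₂)v₁ = (416.2/41.37)·2.185 = 21.98 m/s.
Applying Bernoulli between the two ends and solving for P₂: P₂ = P₁ + ½ρ(v₁² − v₂²) − ρgΔh.
P₂ = 129300 + ½·727.7·(2.185² − 21.98²) − 727.7·9.8·(−14.97) = 129300 + (-174000) − (-106800) = 62010 Pa.

P₂ ≈ 62.01 kPa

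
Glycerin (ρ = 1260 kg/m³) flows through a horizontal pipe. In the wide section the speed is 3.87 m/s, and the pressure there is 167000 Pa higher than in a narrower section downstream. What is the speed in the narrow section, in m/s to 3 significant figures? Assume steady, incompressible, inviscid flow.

Along the level pipe P + ½ρv² is conserved, hence v₂² = v₁² + 2(P₁ − P₂)/ρ.
v₂ = √(3.87² + 2·167000/1260) = √(15.0 + 265) = 16.7 m/s.

v₂ ≈ 16.7 m/s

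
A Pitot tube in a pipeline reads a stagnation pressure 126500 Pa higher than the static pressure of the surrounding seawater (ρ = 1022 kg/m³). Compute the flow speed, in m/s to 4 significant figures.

At the stagnation point the flow is brought to rest, so Bernoulli gives P_stag − P_static = ½ρv².
v = √(2ΔP/ρ) = √(2·126500/1022) = 15.73 m/s.

v = 15.73 m/s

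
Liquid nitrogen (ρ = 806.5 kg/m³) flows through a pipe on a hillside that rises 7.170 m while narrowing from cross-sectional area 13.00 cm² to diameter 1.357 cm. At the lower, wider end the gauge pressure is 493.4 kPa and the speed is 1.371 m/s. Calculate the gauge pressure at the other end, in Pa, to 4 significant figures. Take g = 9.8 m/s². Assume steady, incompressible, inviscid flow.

P₂ ≈ 376200 Pa

By continuity, v₂ = v₁·A₁/A₂ = 1.371·(13.00/1.446) = 12.32 m/s.
Bernoulli: P₁ + ½ρv₁² + ρg h₁ = P₂ + ½ρv₂² + ρg h₂, so P₂ = P₁ + ½ρ(v₁² − v₂²) − ρg(h₂ − h₁).
P₂ = 493400 + ½·806.5·(1.371² − 12.32²) − 806.5·9.8·(+7.170) = 493400 + (-60480) − (56670) = 376200 Pa.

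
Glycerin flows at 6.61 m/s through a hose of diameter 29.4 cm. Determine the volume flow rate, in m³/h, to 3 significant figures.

Q = A·v = 0.0679 m² × 6.61 m/s = 0.449 m³/s.
Converting: 0.449 m³/s × 3600 = 1620 m³/h.

Q = 1620 m³/h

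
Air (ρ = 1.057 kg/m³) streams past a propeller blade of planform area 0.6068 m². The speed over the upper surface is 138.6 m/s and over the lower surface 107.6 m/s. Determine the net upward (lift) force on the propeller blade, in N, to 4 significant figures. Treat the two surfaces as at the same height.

With equal heights on the two surfaces, Bernoulli gives P_lower − P_upper = ½ρ(v_upper² − v_lower²).
ΔP = ½·1.057·(138.6² − 107.6²) = 4034 Pa.
Lift = ΔP · A = 4034 × 0.6068 = 2448 N.

F ≈ 2448 N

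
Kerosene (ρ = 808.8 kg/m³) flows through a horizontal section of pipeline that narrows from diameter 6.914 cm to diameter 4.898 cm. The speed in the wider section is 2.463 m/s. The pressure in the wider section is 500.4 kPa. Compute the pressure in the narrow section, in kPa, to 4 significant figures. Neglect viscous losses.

P₂ ≈ 493.1 kPa

Continuity gives A₁v₁ = A₂v₂, so v₂ = (37.54 cm²)/(18.84 cm²) × 2.463 m/s = 4.908 m/s.
With no height change, Bernoulli's equation is P₁ + ½ρv₁² = P₂ + ½ρv₂².
P₂ = P₁ − ½ρ(v₂² − v₁²) = 500400 − ½·808.8·(4.908² − 2.463²) = 500400 − 7287 = 493100 Pa.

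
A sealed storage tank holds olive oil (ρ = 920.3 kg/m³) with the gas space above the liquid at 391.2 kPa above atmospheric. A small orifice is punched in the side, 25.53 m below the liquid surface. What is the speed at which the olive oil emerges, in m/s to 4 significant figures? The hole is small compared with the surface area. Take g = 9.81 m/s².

v ≈ 36.76 m/s

Take point 1 at the surface (v₁ ≈ 0) and point 2 at the hole (at atmospheric pressure). Bernoulli: P₁ + ρg h = P_atm + ½ρv₂².
With P₁ − P_atm = 391200 Pa, v₂ = √(2gh + 2ΔP/ρ) = √(2·9.81·25.53 + 2·391200/920.3) = 36.76 m/s.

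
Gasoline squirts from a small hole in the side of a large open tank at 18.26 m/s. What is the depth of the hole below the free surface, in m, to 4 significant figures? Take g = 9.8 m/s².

h ≈ 17.01 m

Torricelli: v = √(2gh), so h = v²/(2g).
h = 18.26²/(2·9.8) = 333.4/19.60 = 17.01 m.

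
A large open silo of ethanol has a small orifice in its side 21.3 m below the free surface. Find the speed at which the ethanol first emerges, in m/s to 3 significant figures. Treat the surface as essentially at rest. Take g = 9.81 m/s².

v ≈ 20.4 m/s

The surface is effectively still and both ends are open, so ½v² = gh and v = √(2·9.81·21.3) = 20.4 m/s.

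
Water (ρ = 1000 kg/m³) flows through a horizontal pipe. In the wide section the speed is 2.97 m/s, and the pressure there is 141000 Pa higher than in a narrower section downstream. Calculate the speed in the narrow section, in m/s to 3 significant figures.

v₂ = 17.1 m/s

Along the level pipe P + ½ρv² is conserved, hence v₂² = v₁² + 2(P₁ − P₂)/ρ.
v₂ = √(2.97² + 2·141000/1000) = √(8.82 + 282) = 17.1 m/s.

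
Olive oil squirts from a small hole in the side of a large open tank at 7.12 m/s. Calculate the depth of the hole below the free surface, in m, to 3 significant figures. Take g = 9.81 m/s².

h ≈ 2.58 m

Inverting v = √(2gh) gives h = v² / 2g.
h = 7.12²/(2·9.81) = 50.7/19.62 = 2.58 m.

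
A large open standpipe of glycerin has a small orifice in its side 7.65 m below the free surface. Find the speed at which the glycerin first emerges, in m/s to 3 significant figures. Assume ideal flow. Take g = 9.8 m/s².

v = 12.2 m/s

With the surface at rest and both surface and jet at atmospheric pressure, Bernoulli gives ρg h = ½ρv², so v = √(2gh) = √(2·9.8·7.65) = 12.2 m/s.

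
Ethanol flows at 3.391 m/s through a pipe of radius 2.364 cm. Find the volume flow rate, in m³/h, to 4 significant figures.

Q = A·v = 0.001756 m² × 3.391 m/s = 0.005954 m³/s.
Converting: 0.005954 m³/s × 3600 = 21.43 m³/h.

Q ≈ 21.43 m³/h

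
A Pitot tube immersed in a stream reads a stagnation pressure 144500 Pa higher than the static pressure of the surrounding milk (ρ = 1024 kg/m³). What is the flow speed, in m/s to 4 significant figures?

Bernoulli between the free stream and the stagnation point: ½ρv² = P_stag − P_static.
v = √(2ΔP/ρ) = √(2·144500/1024) = 16.80 m/s.

v = 16.80 m/s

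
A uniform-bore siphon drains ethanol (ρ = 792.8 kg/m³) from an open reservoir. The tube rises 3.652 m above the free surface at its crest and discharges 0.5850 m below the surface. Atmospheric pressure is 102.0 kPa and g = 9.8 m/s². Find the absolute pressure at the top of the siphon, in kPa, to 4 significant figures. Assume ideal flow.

From the surface to the outlet (both open to atmosphere, surface at rest): v = √(2g·h_out) = √(2·9.8·0.5850) = 3.386 m/s.
With constant cross-section the crest speed equals v; applying Bernoulli from the surface up to the crest, P_top = P_atm − ½ρv² − ρg·h_top.
P_top = 102000 − ½·792.8·3.386² − 792.8·9.8·3.652 = 69080 Pa.

P_top ≈ 69.08 kPa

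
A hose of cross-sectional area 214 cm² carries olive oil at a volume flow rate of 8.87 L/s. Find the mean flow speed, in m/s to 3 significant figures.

v ≈ 0.414 m/s

Q = 8.87 L/s = 0.00887 m³/s.
v = Q/A = 0.00887 / 0.0214 = 0.414 m/s.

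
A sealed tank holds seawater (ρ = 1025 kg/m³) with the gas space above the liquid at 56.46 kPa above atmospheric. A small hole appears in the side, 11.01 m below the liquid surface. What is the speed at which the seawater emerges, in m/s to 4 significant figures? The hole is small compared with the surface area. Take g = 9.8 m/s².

v ≈ 18.05 m/s

Take point 1 at the surface (v₁ ≈ 0) and point 2 at the hole (at atmospheric pressure). Bernoulli: P₁ + ρg h = P_atm + ½ρv₂².
With P₁ − P_atm = 56460 Pa, v₂ = √(2gh + 2ΔP/ρ) = √(2·9.8·11.01 + 2·56460/1025) = 18.05 m/s.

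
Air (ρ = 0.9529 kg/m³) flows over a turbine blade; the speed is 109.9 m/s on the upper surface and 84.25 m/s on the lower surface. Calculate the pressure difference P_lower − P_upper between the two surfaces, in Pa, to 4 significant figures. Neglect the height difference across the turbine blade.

ΔP ≈ 2373 Pa

Bernoulli (same height): P_lower − P_upper = ½ρ(v_upper² − v_lower²).
ΔP = ½·0.9529·(109.9² − 84.25²) = 2373 Pa.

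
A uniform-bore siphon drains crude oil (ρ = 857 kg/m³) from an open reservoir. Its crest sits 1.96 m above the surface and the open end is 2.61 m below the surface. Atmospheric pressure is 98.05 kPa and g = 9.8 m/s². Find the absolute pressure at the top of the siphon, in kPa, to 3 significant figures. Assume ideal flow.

P_top ≈ 59.7 kPa

Bernoulli surface→outlet gives ½v² = g·h_out, so v = √(2·9.8·2.61) = 7.15 m/s.
With constant cross-section the crest speed equals v; applying Bernoulli from the surface up to the crest, P_top = P_atm − ½ρv² − ρg·h_top.
P_top = 98050 − ½·857·7.15² − 857·9.8·1.96 = 59700 Pa.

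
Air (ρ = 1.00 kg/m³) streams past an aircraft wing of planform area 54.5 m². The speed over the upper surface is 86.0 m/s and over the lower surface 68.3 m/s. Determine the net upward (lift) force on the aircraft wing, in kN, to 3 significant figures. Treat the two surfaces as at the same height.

The faster flow above has the lower pressure; Bernoulli (same height) gives ΔP = ½ρ(v_up² − v_low²).
ΔP = ½·1.00·(86.0² − 68.3²) = 1370 Pa.
Lift = ΔP · A = 1370 × 54.5 = 74400 N.

74.4 kN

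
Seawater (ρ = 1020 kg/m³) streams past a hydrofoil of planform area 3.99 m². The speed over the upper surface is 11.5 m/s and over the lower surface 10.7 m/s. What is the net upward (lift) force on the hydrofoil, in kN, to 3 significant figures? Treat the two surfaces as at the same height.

F ≈ 36.1 kN

The faster flow above has the lower pressure; Bernoulli (same height) gives ΔP = ½ρ(v_up² − v_low²).
ΔP = ½·1020·(11.5² − 10.7²) = 9060 Pa.
Lift = ΔP · A = 9060 × 3.99 = 36100 N.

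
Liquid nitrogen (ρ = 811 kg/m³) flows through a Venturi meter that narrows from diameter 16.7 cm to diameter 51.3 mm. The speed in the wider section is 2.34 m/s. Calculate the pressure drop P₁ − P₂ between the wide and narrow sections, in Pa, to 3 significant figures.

Continuity gives A₁v₁ = A₂v₂, so v₂ = (219 cm²)/(20.7 cm²) × 2.34 m/s = 24.8 m/s.
With no height change, Bernoulli's equation is P₁ + ½ρv₁² = P₂ + ½ρv₂².
P₁ − P₂ = ½·811·(24.8² − 2.34²) = ½·811·609 = 247000 Pa.

247000 Pa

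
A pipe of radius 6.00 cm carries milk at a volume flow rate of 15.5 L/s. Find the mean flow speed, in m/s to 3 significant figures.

Q = 15.5 L/s = 0.0155 m³/s.
v = Q/A = 0.0155 / 0.0113 = 1.37 m/s.

v ≈ 1.37 m/s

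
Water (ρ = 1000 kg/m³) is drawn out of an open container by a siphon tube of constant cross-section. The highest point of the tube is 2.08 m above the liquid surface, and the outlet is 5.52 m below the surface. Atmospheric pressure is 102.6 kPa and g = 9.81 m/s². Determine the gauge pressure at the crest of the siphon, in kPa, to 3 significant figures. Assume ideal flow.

From the surface to the outlet (both open to atmosphere, surface at rest): v = √(2g·h_out) = √(2·9.81·5.52) = 10.4 m/s.
Continuity keeps v the same throughout the tube; from surface to crest, P_atm + 0 = P_top + ½ρv² + ρg·h_top.
P_top = 102600 − ½·1000·10.4² − 1000·9.81·2.08 = 28000 Pa. So P_gauge = P_top − P_atm = -74600 Pa.

P_gauge ≈ -74.6 kPa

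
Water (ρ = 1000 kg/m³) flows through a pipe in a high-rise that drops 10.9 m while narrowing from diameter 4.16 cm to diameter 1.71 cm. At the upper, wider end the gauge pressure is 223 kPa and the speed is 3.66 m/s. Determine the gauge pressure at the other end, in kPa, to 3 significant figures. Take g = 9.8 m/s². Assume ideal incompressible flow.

102 kPa

The volume flow rate is constant, so v₂ = (A₁/A₂)v₁ = (13.6/2.30)·3.66 = 21.7 m/s.
Energy conservation along the streamline gives P₂ = P₁ − ½ρ(v₂² − v₁²) − ρg(h₂ − h₁).
P₂ = 223000 + ½·1000·(3.66² − 21.7²) − 1000·9.8·(−10.9) = 223000 + (-228000) − (-107000) = 102000 Pa.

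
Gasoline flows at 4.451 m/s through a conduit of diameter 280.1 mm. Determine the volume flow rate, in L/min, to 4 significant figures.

16460 L/min

Q = A·v = 0.06162 m² × 4.451 m/s = 0.2743 m³/s.
Converting: 0.2743 m³/s × 60000 = 16460 L/min.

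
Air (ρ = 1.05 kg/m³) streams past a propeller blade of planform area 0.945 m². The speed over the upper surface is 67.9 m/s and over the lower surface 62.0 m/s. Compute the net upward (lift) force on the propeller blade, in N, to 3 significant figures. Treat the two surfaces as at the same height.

F = 380 N

From P + ½ρv² = const at equal height, P_low − P_up = ½ρ(v_up² − v_low²).
ΔP = ½·1.05·(67.9² − 62.0²) = 402 Pa.
Lift = ΔP · A = 402 × 0.945 = 380 N.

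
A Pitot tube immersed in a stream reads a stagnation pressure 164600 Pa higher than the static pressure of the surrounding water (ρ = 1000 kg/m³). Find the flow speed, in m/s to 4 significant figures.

v ≈ 18.14 m/s

Bernoulli between the free stream and the stagnation point: ½ρv² = P_stag − P_static.
v = √(2ΔP/ρ) = √(2·164600/1000) = 18.14 m/s.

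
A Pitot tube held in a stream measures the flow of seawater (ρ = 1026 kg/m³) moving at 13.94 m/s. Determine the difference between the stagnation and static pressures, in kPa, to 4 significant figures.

At the stagnation point the flow is brought to rest, so Bernoulli gives P_stag − P_static = ½ρv².
ΔP = ½·1026·13.94² = 99690 Pa.

ΔP = 99.69 kPa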